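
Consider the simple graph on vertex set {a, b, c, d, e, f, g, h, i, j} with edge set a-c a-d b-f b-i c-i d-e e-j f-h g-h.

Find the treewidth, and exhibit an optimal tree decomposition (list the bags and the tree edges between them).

Treewidth 1.
Bags: B1 = {e, j}  B2 = {d, e}  B3 = {a, d}  B4 = {a, c}  B5 = {c, i}  B6 = {b, i}  B7 = {b, f}  B8 = {f, h}  B9 = {g, h}
Tree: B1–B2, B2–B3, B3–B4, B4–B5, B5–B6, B6–B7, B7–B8, B8–B9

Every bag has size at most 2, so the width is 2 − 1 = 1 and tw(G) ≤ 1. Since G has at least one edge (e.g. j–e), it is not an edgeless graph, so tw(G) ≥ 1. Hence tw(G) = 1 exactly.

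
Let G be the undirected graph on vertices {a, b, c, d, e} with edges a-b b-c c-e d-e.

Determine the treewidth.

1

A width-1 tree decomposition is:
Bags: B1 = {d, e}  B2 = {c, e}  B3 = {b, c}  B4 = {a, b}
Tree: B1–B2, B2–B3, B3–B4
Each bag holds 2 vertices, so the decomposition has width 1, which upper-bounds the treewidth. Since G has at least one edge (e.g. d–e), it is not an edgeless graph, so tw(G) ≥ 1. Hence tw(G) = 1 exactly.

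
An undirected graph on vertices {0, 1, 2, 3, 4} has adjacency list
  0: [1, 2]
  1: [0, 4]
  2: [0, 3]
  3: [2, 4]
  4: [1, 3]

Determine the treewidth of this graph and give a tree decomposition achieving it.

Treewidth 2.
Bags: B1 = {0, 1, 2}  B2 = {1, 2, 4}  B3 = {2, 3, 4}
Tree: B1–B2, B2–B3

The largest bag has 3 vertices, giving width 2; this decomposition certifies tw(G) ≤ 2. Since 2–0–1–4–3–2 is a cycle in G, G is not acyclic. Forests are exactly the graphs of treewidth ≤ 1, so tw(G) ≥ 2. The upper and lower bounds meet at 2, so that is the treewidth.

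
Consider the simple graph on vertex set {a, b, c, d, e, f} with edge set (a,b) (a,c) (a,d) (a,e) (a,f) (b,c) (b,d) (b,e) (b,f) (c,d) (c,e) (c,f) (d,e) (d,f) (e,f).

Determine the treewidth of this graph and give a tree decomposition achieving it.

Treewidth 5.
One optimal decomposition is:
Bags: B1 = {a, b, c, d, e, f}
Tree: (single bag)

A single bag containing all 6 vertices is trivially a valid decomposition of width 5. On the other hand G contains the 6-clique {a, b, c, d, e, f}. A clique must lie in a single bag of any decomposition, so no decomposition can have width below 5. Combining the bounds, tw(G) = 5.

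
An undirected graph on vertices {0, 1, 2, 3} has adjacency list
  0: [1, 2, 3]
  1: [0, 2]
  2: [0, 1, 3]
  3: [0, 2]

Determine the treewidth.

2

A width-2 tree decomposition is:
Bags: B1 = {0, 1, 2}  B2 = {0, 2, 3}
Tree: B1–B2
Every bag has size at most 3, so the width is 3 − 1 = 2 and tw(G) ≤ 2. For the lower bound, the 3 vertices {0, 1, 2} are pairwise adjacent, and any tree decomposition puts a clique entirely inside one bag — forcing width ≥ 2. Therefore the treewidth is 2.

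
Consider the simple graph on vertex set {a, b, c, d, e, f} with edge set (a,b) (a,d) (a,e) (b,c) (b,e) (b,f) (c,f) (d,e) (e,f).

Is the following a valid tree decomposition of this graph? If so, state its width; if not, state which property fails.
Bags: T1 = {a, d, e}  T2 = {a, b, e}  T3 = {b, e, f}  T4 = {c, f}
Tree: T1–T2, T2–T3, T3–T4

No — edge (b,c) lies in no bag.

A tree decomposition must satisfy three properties: every vertex lies in some bag; for every edge, both endpoints lie together in some bag; and for every vertex, the bags containing it form a connected subtree. Here edge (b,c) lies in no bag, so the decomposition is invalid.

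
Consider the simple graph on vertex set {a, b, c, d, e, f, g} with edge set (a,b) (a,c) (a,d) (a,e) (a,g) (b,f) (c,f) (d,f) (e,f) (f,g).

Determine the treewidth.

2

A width-2 tree decomposition is:
Bags: B1 = {a, f, g}  B2 = {a, c, f}  B3 = {a, e, f}  B4 = {a, b, f}  B5 = {a, d, f}
Tree: B1–B2, B2–B3, B3–B4, B4–B5
Every bag has size at most 3, so the width is 3 − 1 = 2 and tw(G) ≤ 2. The edges a–g–f–c–a form a cycle, so G is not a tree and its treewidth is at least 2. Therefore the treewidth is 2.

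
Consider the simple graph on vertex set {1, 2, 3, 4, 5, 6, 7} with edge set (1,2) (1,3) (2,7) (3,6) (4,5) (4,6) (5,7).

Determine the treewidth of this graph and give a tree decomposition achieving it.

Treewidth 2.
One such decomposition:
Bags: B1 = {4, 5, 6}  B2 = {3, 5, 6}  B3 = {1, 3, 5}  B4 = {1, 2, 5}  B5 = {2, 5, 7}
Tree: B1–B2, B2–B3, B3–B4, B4–B5

Each bag holds 3 vertices, so the decomposition has width 2, which upper-bounds the treewidth. For the lower bound, G contains the cycle 5–4–6–3–1–2–7–5, so G is not a forest; only forests have treewidth ≤ 1, hence tw(G) ≥ 2. Combining the bounds, tw(G) = 2.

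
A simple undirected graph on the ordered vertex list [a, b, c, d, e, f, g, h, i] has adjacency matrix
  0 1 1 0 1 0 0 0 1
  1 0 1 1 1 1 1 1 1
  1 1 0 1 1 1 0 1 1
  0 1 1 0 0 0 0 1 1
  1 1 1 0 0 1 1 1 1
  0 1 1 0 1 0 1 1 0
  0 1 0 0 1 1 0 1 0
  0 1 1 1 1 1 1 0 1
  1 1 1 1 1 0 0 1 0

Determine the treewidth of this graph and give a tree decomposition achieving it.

Each bag holds 5 vertices, so the decomposition has width 4, which upper-bounds the treewidth. For the lower bound, the 5 vertices {b, e, f, g, h} are pairwise adjacent, and any tree decomposition puts a clique entirely inside one bag — forcing width ≥ 4. Hence tw(G) = 4 exactly.

Treewidth 4.
One such decomposition:
Bags: B1 = {b, c, e, f, h}  B2 = {b, e, f, g, h}  B3 = {b, c, e, h, i}  B4 = {b, c, d, h, i}  B5 = {a, b, c, e, i}
Tree: B1–B2, B1–B3, B3–B4, B3–B5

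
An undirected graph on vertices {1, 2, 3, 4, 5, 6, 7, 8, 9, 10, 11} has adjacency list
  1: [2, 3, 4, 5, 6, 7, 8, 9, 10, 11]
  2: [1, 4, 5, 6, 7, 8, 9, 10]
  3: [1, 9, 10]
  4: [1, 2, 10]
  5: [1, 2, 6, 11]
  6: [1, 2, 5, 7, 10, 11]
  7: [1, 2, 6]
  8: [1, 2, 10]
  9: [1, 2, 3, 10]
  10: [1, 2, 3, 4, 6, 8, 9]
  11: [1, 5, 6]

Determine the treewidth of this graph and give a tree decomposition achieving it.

Every bag has size at most 4, so the width is 4 − 1 = 3 and tw(G) ≤ 3. Conversely, {1, 5, 6, 11} is a clique of size 4, and the vertices of any clique must share a bag in every tree decomposition; so some bag has ≥ 4 vertices and tw(G) ≥ 3. Therefore the treewidth is 3.

Treewidth 3.
One optimal decomposition is:
Bags: B1 = {1, 2, 9, 10}  B2 = {1, 2, 8, 10}  B3 = {1, 2, 6, 10}  B4 = {1, 2, 5, 6}  B5 = {1, 3, 9, 10}  B6 = {1, 2, 6, 7}  B7 = {1, 5, 6, 11}  B8 = {1, 2, 4, 10}
Tree: B1–B2, B1–B3, B3–B4, B1–B5, B3–B6, B4–B7, B2–B8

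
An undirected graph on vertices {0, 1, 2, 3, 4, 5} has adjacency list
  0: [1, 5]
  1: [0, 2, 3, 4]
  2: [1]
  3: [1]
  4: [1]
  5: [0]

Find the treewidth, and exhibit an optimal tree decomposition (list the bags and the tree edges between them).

Treewidth 1.
One such decomposition:
Bags: B1 = {0, 1}  B2 = {1, 3}  B3 = {1, 2}  B4 = {0, 5}  B5 = {1, 4}
Tree: B1–B2, B2–B3, B1–B4, B3–B5

The largest bag has 2 vertices, giving width 1; this decomposition certifies tw(G) ≤ 1. G has an edge, so its treewidth is at least 1. Combining the bounds, tw(G) = 1.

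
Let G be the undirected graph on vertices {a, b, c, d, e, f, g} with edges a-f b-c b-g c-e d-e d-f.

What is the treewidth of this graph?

A width-1 tree decomposition is:
Bags: B1 = {b, g}  B2 = {b, c}  B3 = {c, e}  B4 = {d, e}  B5 = {d, f}  B6 = {a, f}
Tree: B1–B2, B2–B3, B3–B4, B4–B5, B5–B6
The largest bag has 2 vertices, giving width 1; this decomposition certifies tw(G) ≤ 1. Any graph with an edge has treewidth ≥ 1, and G has the edge g–b. Therefore the treewidth is 1.

1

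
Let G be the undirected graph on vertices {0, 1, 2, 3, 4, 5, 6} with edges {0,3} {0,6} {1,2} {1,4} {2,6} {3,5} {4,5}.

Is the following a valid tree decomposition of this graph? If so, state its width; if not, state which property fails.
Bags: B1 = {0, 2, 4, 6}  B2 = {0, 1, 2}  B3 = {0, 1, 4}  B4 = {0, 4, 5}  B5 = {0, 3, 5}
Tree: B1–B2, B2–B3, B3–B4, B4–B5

No — bags containing vertex 4 are not connected in the tree.

A tree decomposition must satisfy three properties: every vertex lies in some bag; for every edge, both endpoints lie together in some bag; and for every vertex, the bags containing it form a connected subtree. Here bags containing vertex 4 are not connected in the tree, so the decomposition is invalid.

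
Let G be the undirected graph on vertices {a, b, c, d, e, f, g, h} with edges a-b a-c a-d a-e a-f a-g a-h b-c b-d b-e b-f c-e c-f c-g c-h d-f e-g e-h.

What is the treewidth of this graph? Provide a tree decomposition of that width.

Every bag has size at most 4, so the width is 4 − 1 = 3 and tw(G) ≤ 3. On the other hand G contains the 4-clique {a, b, d, f}. A clique must lie in a single bag of any decomposition, so no decomposition can have width below 3. The upper and lower bounds meet at 3, so that is the treewidth.

Treewidth 3.
One optimal decomposition is:
Bags: B1 = {a, b, c, e}  B2 = {a, b, c, f}  B3 = {a, b, d, f}  B4 = {a, c, e, h}  B5 = {a, c, e, g}
Tree: B1–B2, B2–B3, B1–B4, B1–B5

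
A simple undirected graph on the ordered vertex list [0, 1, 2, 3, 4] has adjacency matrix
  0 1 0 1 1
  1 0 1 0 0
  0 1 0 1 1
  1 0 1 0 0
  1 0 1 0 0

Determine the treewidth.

A width-2 tree decomposition is:
Bags: B1 = {0, 1, 2}  B2 = {0, 2, 4}  B3 = {0, 2, 3}
Tree: B1–B2, B2–B3
Each bag holds 3 vertices, so the decomposition has width 2, which upper-bounds the treewidth. The edges 1–0–4–2–1 form a cycle, so G is not a tree and its treewidth is at least 2. The upper and lower bounds meet at 2, so that is the treewidth.

2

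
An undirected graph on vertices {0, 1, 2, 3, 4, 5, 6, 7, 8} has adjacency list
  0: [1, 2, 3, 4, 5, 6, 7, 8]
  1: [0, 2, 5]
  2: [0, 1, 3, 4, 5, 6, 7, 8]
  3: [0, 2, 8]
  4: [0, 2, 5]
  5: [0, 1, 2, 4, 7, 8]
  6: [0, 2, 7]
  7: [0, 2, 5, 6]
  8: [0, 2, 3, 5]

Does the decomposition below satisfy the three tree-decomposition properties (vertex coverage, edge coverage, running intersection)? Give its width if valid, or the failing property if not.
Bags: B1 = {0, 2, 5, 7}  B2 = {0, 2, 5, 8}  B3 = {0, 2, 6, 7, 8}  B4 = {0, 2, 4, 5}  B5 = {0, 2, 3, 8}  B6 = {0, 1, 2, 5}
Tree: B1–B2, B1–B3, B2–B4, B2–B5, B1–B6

No — bags containing vertex 8 are not connected in the tree.

A tree decomposition must satisfy three properties: every vertex lies in some bag; for every edge, both endpoints lie together in some bag; and for every vertex, the bags containing it form a connected subtree. Here bags containing vertex 8 are not connected in the tree, so the decomposition is invalid.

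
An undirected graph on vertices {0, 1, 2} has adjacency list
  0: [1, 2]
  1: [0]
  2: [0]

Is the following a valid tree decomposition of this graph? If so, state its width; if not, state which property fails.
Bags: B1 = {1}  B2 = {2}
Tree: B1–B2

A tree decomposition must satisfy three properties: every vertex lies in some bag; for every edge, both endpoints lie together in some bag; and for every vertex, the bags containing it form a connected subtree. Here vertex 0 appears in no bag, so the decomposition is invalid.

No — vertex 0 appears in no bag.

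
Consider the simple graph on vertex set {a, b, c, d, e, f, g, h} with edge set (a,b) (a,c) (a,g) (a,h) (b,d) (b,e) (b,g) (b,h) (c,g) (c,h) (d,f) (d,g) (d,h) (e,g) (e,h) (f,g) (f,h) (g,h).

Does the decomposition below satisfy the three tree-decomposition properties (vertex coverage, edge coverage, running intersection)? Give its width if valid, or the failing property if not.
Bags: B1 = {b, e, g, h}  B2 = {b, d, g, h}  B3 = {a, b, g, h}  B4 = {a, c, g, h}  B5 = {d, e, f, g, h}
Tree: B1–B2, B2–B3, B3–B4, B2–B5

A tree decomposition must satisfy three properties: every vertex lies in some bag; for every edge, both endpoints lie together in some bag; and for every vertex, the bags containing it form a connected subtree. Here bags containing vertex e are not connected in the tree, so the decomposition is invalid.

No — bags containing vertex e are not connected in the tree.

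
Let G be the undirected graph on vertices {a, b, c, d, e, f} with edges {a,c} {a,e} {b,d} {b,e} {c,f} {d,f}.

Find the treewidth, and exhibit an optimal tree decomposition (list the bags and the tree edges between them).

Treewidth 2.
One optimal decomposition is:
Bags: B1 = {c, d, f}  B2 = {a, c, d}  B3 = {a, d, e}  B4 = {b, d, e}
Tree: B1–B2, B2–B3, B3–B4

Each bag holds 3 vertices, so the decomposition has width 2, which upper-bounds the treewidth. For the lower bound, G contains the cycle d–f–c–a–e–b–d, so G is not a forest; only forests have treewidth ≤ 1, hence tw(G) ≥ 2. Hence tw(G) = 2 exactly.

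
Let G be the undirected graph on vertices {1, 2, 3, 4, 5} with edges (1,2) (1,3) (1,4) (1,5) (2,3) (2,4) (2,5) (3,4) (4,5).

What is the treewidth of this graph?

A width-3 tree decomposition is:
Bags: B1 = {1, 2, 3, 4}  B2 = {1, 2, 4, 5}
Tree: B1–B2
Every bag has size at most 4, so the width is 4 − 1 = 3 and tw(G) ≤ 3. Conversely, {1, 2, 3, 4} is a clique of size 4, and the vertices of any clique must share a bag in every tree decomposition; so some bag has ≥ 4 vertices and tw(G) ≥ 3. Combining the bounds, tw(G) = 3.

3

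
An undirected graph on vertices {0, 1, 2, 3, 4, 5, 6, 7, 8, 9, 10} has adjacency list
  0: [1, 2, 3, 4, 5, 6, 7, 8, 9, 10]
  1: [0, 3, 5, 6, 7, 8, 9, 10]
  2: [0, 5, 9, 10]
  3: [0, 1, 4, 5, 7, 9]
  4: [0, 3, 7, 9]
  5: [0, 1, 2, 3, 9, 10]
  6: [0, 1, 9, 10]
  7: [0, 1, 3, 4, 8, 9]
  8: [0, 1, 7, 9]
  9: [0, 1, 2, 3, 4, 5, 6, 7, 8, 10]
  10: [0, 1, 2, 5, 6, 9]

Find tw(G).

A width-4 tree decomposition is:
Bags: B1 = {0, 1, 3, 5, 9}  B2 = {0, 1, 5, 9, 10}  B3 = {0, 1, 3, 7, 9}  B4 = {0, 2, 5, 9, 10}  B5 = {0, 1, 6, 9, 10}  B6 = {0, 1, 7, 8, 9}  B7 = {0, 3, 4, 7, 9}
Tree: B1–B2, B1–B3, B2–B4, B2–B5, B3–B6, B3–B7
The largest bag has 5 vertices, giving width 4; this decomposition certifies tw(G) ≤ 4. On the other hand G contains the 5-clique {0, 1, 7, 8, 9}. A clique must lie in a single bag of any decomposition, so no decomposition can have width below 4. Hence tw(G) = 4 exactly.

4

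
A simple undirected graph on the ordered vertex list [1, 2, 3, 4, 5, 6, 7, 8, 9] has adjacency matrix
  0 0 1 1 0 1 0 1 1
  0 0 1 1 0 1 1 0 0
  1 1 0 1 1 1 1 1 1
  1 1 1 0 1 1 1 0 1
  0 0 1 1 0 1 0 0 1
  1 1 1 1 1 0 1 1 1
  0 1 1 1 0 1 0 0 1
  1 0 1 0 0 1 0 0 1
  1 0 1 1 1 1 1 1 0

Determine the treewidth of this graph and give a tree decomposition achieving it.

Each bag holds 5 vertices, so the decomposition has width 4, which upper-bounds the treewidth. Conversely, {1, 3, 6, 8, 9} is a clique of size 5, and the vertices of any clique must share a bag in every tree decomposition; so some bag has ≥ 5 vertices and tw(G) ≥ 4. The upper and lower bounds meet at 4, so that is the treewidth.

Treewidth 4.
Bags: B1 = {3, 4, 6, 7, 9}  B2 = {2, 3, 4, 6, 7}  B3 = {1, 3, 4, 6, 9}  B4 = {1, 3, 6, 8, 9}  B5 = {3, 4, 5, 6, 9}
Tree: B1–B2, B1–B3, B3–B4, B3–B5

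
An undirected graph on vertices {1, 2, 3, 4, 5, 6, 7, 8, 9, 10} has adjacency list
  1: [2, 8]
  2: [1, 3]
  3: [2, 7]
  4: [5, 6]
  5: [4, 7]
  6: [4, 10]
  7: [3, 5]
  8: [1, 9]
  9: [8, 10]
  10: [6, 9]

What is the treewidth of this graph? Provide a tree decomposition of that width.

Treewidth 2.
One such decomposition:
Bags: B1 = {3, 5, 7}  B2 = {2, 3, 5}  B3 = {1, 2, 5}  B4 = {1, 5, 8}  B5 = {5, 8, 9}  B6 = {5, 9, 10}  B7 = {5, 6, 10}  B8 = {4, 5, 6}
Tree: B1–B2, B2–B3, B3–B4, B4–B5, B5–B6, B6–B7, B7–B8

Each bag holds 3 vertices, so the decomposition has width 2, which upper-bounds the treewidth. For the lower bound, G contains the cycle 5–7–3–2–1–8–9–10–6–4–5, so G is not a forest; only forests have treewidth ≤ 1, hence tw(G) ≥ 2. Combining the bounds, tw(G) = 2.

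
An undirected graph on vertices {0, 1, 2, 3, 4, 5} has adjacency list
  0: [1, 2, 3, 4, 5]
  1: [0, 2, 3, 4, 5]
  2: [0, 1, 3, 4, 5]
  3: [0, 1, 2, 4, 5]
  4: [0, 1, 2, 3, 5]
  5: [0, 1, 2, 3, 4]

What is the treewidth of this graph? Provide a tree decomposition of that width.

Treewidth 5.
One optimal decomposition is:
Bags: B1 = {0, 1, 2, 3, 4, 5}
Tree: (single bag)

With just one bag of size 6, the width is 6 − 1 = 5, so tw(G) ≤ 5. Conversely, {0, 1, 2, 3, 4, 5} is a clique of size 6, and the vertices of any clique must share a bag in every tree decomposition; so some bag has ≥ 6 vertices and tw(G) ≥ 5. Combining the bounds, tw(G) = 5.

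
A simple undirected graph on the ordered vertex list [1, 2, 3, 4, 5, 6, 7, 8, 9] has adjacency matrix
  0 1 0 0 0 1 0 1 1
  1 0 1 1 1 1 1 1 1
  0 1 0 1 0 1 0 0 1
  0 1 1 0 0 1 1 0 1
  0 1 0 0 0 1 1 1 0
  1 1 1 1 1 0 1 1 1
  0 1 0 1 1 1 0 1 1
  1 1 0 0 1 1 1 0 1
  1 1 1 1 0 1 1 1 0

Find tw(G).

4

A width-4 tree decomposition is:
Bags: B1 = {2, 6, 7, 8, 9}  B2 = {2, 5, 6, 7, 8}  B3 = {1, 2, 6, 8, 9}  B4 = {2, 4, 6, 7, 9}  B5 = {2, 3, 4, 6, 9}
Tree: B1–B2, B1–B3, B1–B4, B4–B5
Each bag holds 5 vertices, so the decomposition has width 4, which upper-bounds the treewidth. On the other hand G contains the 5-clique {1, 2, 6, 8, 9}. A clique must lie in a single bag of any decomposition, so no decomposition can have width below 4. The upper and lower bounds meet at 4, so that is the treewidth.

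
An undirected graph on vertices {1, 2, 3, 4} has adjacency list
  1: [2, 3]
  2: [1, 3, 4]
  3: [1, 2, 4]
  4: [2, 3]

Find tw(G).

2

A width-2 tree decomposition is:
Bags: B1 = {2, 3, 4}  B2 = {1, 2, 3}
Tree: B1–B2
The largest bag has 3 vertices, giving width 2; this decomposition certifies tw(G) ≤ 2. On the other hand G contains the 3-clique {1, 2, 3}. A clique must lie in a single bag of any decomposition, so no decomposition can have width below 2. Hence tw(G) = 2 exactly.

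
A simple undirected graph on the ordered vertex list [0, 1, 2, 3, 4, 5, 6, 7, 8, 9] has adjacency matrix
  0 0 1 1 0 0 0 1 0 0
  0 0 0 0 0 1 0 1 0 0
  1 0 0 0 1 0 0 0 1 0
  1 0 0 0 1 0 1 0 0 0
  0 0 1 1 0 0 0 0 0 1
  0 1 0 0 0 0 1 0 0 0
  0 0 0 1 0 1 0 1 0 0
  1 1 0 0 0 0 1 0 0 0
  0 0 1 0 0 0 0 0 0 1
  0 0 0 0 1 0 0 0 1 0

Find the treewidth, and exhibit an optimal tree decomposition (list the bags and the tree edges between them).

Treewidth 2.
Bags: B1 = {4, 8, 9}  B2 = {2, 4, 8}  B3 = {2, 3, 4}  B4 = {0, 2, 3}  B5 = {0, 3, 6}  B6 = {0, 6, 7}  B7 = {5, 6, 7}  B8 = {1, 5, 7}
Tree: B1–B2, B2–B3, B3–B4, B4–B5, B5–B6, B6–B7, B7–B8

The largest bag has 3 vertices, giving width 2; this decomposition certifies tw(G) ≤ 2. Since 9–8–2–4–9 is a cycle in G, G is not acyclic. Forests are exactly the graphs of treewidth ≤ 1, so tw(G) ≥ 2. Combining the bounds, tw(G) = 2.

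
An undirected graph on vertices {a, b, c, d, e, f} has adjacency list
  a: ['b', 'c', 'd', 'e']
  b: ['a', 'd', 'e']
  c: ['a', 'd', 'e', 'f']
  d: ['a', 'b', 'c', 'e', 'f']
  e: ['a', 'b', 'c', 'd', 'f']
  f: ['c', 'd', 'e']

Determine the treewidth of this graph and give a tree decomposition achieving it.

Each bag holds 4 vertices, so the decomposition has width 3, which upper-bounds the treewidth. On the other hand G contains the 4-clique {c, d, e, f}. A clique must lie in a single bag of any decomposition, so no decomposition can have width below 3. Combining the bounds, tw(G) = 3.

Treewidth 3.
One optimal decomposition is:
Bags: B1 = {a, c, d, e}  B2 = {a, b, d, e}  B3 = {c, d, e, f}
Tree: B1–B2, B1–B3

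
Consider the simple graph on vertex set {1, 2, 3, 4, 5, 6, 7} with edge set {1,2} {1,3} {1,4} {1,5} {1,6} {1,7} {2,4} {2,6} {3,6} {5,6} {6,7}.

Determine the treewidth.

2

A width-2 tree decomposition is:
Bags: B1 = {1, 6, 7}  B2 = {1, 3, 6}  B3 = {1, 2, 6}  B4 = {1, 5, 6}  B5 = {1, 2, 4}
Tree: B1–B2, B2–B3, B2–B4, B3–B5
The largest bag has 3 vertices, giving width 2; this decomposition certifies tw(G) ≤ 2. On the other hand G contains the 3-clique {1, 2, 4}. A clique must lie in a single bag of any decomposition, so no decomposition can have width below 2. Combining the bounds, tw(G) = 2.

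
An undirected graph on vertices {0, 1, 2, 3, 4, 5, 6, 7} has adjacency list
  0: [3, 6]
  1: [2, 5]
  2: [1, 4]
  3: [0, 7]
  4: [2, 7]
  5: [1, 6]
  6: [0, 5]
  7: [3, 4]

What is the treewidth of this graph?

2

A width-2 tree decomposition is:
Bags: B1 = {1, 2, 4}  B2 = {1, 4, 5}  B3 = {4, 5, 6}  B4 = {0, 4, 6}  B5 = {0, 3, 4}  B6 = {3, 4, 7}
Tree: B1–B2, B2–B3, B3–B4, B4–B5, B5–B6
The largest bag has 3 vertices, giving width 2; this decomposition certifies tw(G) ≤ 2. For the lower bound, G contains the cycle 4–2–1–5–6–0–3–7–4, so G is not a forest; only forests have treewidth ≤ 1, hence tw(G) ≥ 2. Hence tw(G) = 2 exactly.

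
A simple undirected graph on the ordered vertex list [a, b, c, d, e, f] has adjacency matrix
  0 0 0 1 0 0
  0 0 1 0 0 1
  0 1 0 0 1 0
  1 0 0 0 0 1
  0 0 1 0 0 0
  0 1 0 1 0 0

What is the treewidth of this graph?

A width-1 tree decomposition is:
Bags: B1 = {b, f}  B2 = {d, f}  B3 = {b, c}  B4 = {a, d}  B5 = {c, e}
Tree: B1–B2, B1–B3, B2–B4, B3–B5
The largest bag has 2 vertices, giving width 1; this decomposition certifies tw(G) ≤ 1. G has an edge, so its treewidth is at least 1. Hence tw(G) = 1 exactly.

1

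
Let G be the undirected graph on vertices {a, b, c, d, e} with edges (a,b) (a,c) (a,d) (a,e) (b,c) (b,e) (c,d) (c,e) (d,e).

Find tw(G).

3

A width-3 tree decomposition is:
Bags: B1 = {a, b, c, e}  B2 = {a, c, d, e}
Tree: B1–B2
Each bag holds 4 vertices, so the decomposition has width 3, which upper-bounds the treewidth. On the other hand G contains the 4-clique {a, c, d, e}. A clique must lie in a single bag of any decomposition, so no decomposition can have width below 3. The upper and lower bounds meet at 3, so that is the treewidth.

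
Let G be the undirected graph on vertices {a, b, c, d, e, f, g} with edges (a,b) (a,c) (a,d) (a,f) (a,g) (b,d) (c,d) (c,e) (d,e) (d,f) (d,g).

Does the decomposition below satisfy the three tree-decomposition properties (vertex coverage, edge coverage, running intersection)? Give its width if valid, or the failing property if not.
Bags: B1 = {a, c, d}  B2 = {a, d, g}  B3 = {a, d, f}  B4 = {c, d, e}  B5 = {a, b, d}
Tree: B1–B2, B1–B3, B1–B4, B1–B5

Yes; width 2.

Vertex coverage: the bags together contain {a, b, c, d, e, f, g}, the full vertex set. Edge coverage: each edge of G has both endpoints in at least one bag. Running intersection: for every vertex, the bags containing it form a connected subtree. All three properties hold, so this is a valid tree decomposition of width max|bag| − 1 = 2, and hence tw(G) ≤ 2.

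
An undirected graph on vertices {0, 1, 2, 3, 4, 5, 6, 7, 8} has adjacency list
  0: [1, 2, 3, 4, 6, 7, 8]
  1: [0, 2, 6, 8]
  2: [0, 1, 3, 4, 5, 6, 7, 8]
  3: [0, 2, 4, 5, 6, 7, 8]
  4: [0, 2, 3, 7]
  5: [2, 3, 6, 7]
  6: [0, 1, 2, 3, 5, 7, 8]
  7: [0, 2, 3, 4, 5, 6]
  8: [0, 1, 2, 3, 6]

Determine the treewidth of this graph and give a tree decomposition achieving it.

The largest bag has 5 vertices, giving width 4; this decomposition certifies tw(G) ≤ 4. On the other hand G contains the 5-clique {0, 1, 2, 6, 8}. A clique must lie in a single bag of any decomposition, so no decomposition can have width below 4. Combining the bounds, tw(G) = 4.

Treewidth 4.
Bags: B1 = {0, 2, 3, 4, 7}  B2 = {0, 2, 3, 6, 7}  B3 = {2, 3, 5, 6, 7}  B4 = {0, 2, 3, 6, 8}  B5 = {0, 1, 2, 6, 8}
Tree: B1–B2, B2–B3, B2–B4, B4–B5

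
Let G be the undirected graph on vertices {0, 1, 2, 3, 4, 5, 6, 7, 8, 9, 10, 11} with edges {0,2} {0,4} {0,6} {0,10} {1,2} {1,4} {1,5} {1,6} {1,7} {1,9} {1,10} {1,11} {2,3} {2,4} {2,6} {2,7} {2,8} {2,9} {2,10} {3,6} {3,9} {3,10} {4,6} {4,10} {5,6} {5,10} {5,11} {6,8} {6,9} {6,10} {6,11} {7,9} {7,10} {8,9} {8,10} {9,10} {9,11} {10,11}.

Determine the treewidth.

4

A width-4 tree decomposition is:
Bags: B1 = {2, 6, 8, 9, 10}  B2 = {1, 2, 6, 9, 10}  B3 = {1, 2, 4, 6, 10}  B4 = {1, 6, 9, 10, 11}  B5 = {1, 5, 6, 10, 11}  B6 = {2, 3, 6, 9, 10}  B7 = {1, 2, 7, 9, 10}  B8 = {0, 2, 4, 6, 10}
Tree: B1–B2, B2–B3, B2–B4, B4–B5, B2–B6, B2–B7, B3–B8
The largest bag has 5 vertices, giving width 4; this decomposition certifies tw(G) ≤ 4. On the other hand G contains the 5-clique {0, 2, 4, 6, 10}. A clique must lie in a single bag of any decomposition, so no decomposition can have width below 4. Therefore the treewidth is 4.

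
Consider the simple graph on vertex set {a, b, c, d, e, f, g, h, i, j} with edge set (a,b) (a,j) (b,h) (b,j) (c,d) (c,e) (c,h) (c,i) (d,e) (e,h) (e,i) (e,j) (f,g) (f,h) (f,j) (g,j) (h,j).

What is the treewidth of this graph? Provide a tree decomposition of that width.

Treewidth 2.
One such decomposition:
Bags: B1 = {c, e, h}  B2 = {e, h, j}  B3 = {c, d, e}  B4 = {f, h, j}  B5 = {b, h, j}  B6 = {c, e, i}  B7 = {f, g, j}  B8 = {a, b, j}
Tree: B1–B2, B1–B3, B2–B4, B4–B5, B1–B6, B4–B7, B5–B8

Each bag holds 3 vertices, so the decomposition has width 2, which upper-bounds the treewidth. Conversely, {c, d, e} is a clique of size 3, and the vertices of any clique must share a bag in every tree decomposition; so some bag has ≥ 3 vertices and tw(G) ≥ 2. Therefore the treewidth is 2.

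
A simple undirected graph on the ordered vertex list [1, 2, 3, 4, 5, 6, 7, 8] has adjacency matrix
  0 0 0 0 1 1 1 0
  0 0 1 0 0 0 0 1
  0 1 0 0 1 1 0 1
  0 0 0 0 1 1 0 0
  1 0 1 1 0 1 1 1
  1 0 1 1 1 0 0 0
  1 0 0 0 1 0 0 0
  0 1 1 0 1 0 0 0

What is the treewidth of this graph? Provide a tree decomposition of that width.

The largest bag has 3 vertices, giving width 2; this decomposition certifies tw(G) ≤ 2. On the other hand G contains the 3-clique {2, 3, 8}. A clique must lie in a single bag of any decomposition, so no decomposition can have width below 2. Therefore the treewidth is 2.

Treewidth 2.
One optimal decomposition is:
Bags: B1 = {3, 5, 6}  B2 = {1, 5, 6}  B3 = {1, 5, 7}  B4 = {3, 5, 8}  B5 = {2, 3, 8}  B6 = {4, 5, 6}
Tree: B1–B2, B2–B3, B1–B4, B4–B5, B2–B6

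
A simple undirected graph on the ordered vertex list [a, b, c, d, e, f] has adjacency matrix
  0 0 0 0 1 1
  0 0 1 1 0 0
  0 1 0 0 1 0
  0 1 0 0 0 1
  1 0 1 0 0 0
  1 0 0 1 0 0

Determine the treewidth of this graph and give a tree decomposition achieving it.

Treewidth 2.
Bags: B1 = {b, c, d}  B2 = {c, d, e}  B3 = {a, d, e}  B4 = {a, d, f}
Tree: B1–B2, B2–B3, B3–B4

Every bag has size at most 3, so the width is 3 − 1 = 2 and tw(G) ≤ 2. For the lower bound, G contains the cycle d–b–c–e–a–f–d, so G is not a forest; only forests have treewidth ≤ 1, hence tw(G) ≥ 2. Therefore the treewidth is 2.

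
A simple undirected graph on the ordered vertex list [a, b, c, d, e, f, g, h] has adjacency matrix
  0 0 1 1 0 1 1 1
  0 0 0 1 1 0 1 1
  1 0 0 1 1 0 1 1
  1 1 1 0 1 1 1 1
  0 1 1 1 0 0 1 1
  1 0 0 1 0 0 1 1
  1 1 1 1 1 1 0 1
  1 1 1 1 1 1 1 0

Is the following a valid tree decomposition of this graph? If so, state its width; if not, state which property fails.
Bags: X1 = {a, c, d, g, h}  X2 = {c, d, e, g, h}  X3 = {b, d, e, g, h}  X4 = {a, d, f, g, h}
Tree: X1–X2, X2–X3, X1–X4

Vertex coverage: the bags together contain {a, b, c, d, e, f, g, h}, the full vertex set. Edge coverage: each edge of G has both endpoints in at least one bag. Running intersection: for every vertex, the bags containing it form a connected subtree. All three properties hold, so this is a valid tree decomposition of width max|bag| − 1 = 4, and hence tw(G) ≤ 4.

Yes; width 4.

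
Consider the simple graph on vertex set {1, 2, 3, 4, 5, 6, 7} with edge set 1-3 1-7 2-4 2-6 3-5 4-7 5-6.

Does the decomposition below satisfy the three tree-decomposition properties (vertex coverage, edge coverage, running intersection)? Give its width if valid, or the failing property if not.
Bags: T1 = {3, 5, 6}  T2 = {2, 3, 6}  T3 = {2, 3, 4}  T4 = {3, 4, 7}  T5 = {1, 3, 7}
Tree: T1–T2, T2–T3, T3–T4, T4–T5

Vertex coverage: the bags together contain {1, 2, 3, 4, 5, 6, 7}, the full vertex set. Edge coverage: each edge of G has both endpoints in at least one bag. Running intersection: for every vertex, the bags containing it form a connected subtree. All three properties hold, so this is a valid tree decomposition of width max|bag| − 1 = 2, and hence tw(G) ≤ 2.

Yes; width 2.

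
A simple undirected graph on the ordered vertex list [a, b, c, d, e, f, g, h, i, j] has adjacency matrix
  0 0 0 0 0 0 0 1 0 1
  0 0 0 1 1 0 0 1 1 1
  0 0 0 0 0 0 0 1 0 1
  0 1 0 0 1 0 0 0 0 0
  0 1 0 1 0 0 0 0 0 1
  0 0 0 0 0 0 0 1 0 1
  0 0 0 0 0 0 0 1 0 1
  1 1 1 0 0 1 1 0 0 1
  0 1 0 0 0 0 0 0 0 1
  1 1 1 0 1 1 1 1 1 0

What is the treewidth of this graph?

A width-2 tree decomposition is:
Bags: B1 = {b, i, j}  B2 = {b, h, j}  B3 = {f, h, j}  B4 = {b, e, j}  B5 = {c, h, j}  B6 = {a, h, j}  B7 = {g, h, j}  B8 = {b, d, e}
Tree: B1–B2, B2–B3, B1–B4, B3–B5, B2–B6, B2–B7, B4–B8
Each bag holds 3 vertices, so the decomposition has width 2, which upper-bounds the treewidth. For the lower bound, the 3 vertices {b, d, e} are pairwise adjacent, and any tree decomposition puts a clique entirely inside one bag — forcing width ≥ 2. Therefore the treewidth is 2.

2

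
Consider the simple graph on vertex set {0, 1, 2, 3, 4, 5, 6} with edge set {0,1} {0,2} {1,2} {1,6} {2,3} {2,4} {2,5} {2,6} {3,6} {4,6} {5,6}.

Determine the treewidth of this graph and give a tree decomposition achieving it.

Treewidth 2.
One such decomposition:
Bags: B1 = {1, 2, 6}  B2 = {0, 1, 2}  B3 = {2, 3, 6}  B4 = {2, 4, 6}  B5 = {2, 5, 6}
Tree: B1–B2, B1–B3, B1–B4, B4–B5

Each bag holds 3 vertices, so the decomposition has width 2, which upper-bounds the treewidth. Conversely, {0, 1, 2} is a clique of size 3, and the vertices of any clique must share a bag in every tree decomposition; so some bag has ≥ 3 vertices and tw(G) ≥ 2. The upper and lower bounds meet at 2, so that is the treewidth.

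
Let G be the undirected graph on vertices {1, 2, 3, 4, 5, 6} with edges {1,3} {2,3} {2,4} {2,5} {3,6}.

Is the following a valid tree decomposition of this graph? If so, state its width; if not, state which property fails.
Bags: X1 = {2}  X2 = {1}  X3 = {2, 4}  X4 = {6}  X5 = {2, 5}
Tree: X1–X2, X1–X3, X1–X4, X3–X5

A tree decomposition must satisfy three properties: every vertex lies in some bag; for every edge, both endpoints lie together in some bag; and for every vertex, the bags containing it form a connected subtree. Here vertex 3 appears in no bag, so the decomposition is invalid.

No — vertex 3 appears in no bag.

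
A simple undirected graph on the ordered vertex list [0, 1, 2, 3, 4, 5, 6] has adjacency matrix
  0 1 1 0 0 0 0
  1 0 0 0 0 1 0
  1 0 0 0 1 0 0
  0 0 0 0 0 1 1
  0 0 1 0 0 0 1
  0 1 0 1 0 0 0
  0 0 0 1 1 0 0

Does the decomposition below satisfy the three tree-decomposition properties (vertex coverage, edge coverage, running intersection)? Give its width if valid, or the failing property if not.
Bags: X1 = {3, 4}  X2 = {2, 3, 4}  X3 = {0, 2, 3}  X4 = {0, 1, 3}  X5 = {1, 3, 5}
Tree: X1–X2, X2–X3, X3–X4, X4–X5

No — vertex 6 appears in no bag.

A tree decomposition must satisfy three properties: every vertex lies in some bag; for every edge, both endpoints lie together in some bag; and for every vertex, the bags containing it form a connected subtree. Here vertex 6 appears in no bag, so the decomposition is invalid.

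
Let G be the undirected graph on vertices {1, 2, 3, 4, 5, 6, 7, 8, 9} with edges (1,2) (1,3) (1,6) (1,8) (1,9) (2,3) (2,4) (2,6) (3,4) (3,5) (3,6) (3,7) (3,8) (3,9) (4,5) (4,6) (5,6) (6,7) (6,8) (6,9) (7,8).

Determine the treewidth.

3

A width-3 tree decomposition is:
Bags: B1 = {1, 3, 6, 9}  B2 = {1, 2, 3, 6}  B3 = {2, 3, 4, 6}  B4 = {1, 3, 6, 8}  B5 = {3, 4, 5, 6}  B6 = {3, 6, 7, 8}
Tree: B1–B2, B2–B3, B1–B4, B3–B5, B4–B6
Every bag has size at most 4, so the width is 4 − 1 = 3 and tw(G) ≤ 3. Conversely, {1, 3, 6, 8} is a clique of size 4, and the vertices of any clique must share a bag in every tree decomposition; so some bag has ≥ 4 vertices and tw(G) ≥ 3. Therefore the treewidth is 3.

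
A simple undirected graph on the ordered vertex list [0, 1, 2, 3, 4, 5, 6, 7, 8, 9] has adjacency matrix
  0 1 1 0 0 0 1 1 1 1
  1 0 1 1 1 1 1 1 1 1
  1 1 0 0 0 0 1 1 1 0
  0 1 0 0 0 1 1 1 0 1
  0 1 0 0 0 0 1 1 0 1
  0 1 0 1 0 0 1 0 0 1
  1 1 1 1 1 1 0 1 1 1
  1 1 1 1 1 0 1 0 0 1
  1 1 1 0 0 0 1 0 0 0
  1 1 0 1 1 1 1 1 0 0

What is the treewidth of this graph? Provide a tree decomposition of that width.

Treewidth 4.
Bags: B1 = {0, 1, 2, 6, 7}  B2 = {0, 1, 6, 7, 9}  B3 = {1, 4, 6, 7, 9}  B4 = {1, 3, 6, 7, 9}  B5 = {1, 3, 5, 6, 9}  B6 = {0, 1, 2, 6, 8}
Tree: B1–B2, B2–B3, B3–B4, B4–B5, B1–B6

Every bag has size at most 5, so the width is 5 − 1 = 4 and tw(G) ≤ 4. For the lower bound, the 5 vertices {0, 1, 2, 6, 8} are pairwise adjacent, and any tree decomposition puts a clique entirely inside one bag — forcing width ≥ 4. Combining the bounds, tw(G) = 4.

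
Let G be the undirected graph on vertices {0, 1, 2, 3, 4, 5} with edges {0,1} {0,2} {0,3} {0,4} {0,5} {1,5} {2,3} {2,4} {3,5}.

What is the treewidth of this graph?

2

A width-2 tree decomposition is:
Bags: B1 = {0, 2, 4}  B2 = {0, 2, 3}  B3 = {0, 3, 5}  B4 = {0, 1, 5}
Tree: B1–B2, B2–B3, B3–B4
Each bag holds 3 vertices, so the decomposition has width 2, which upper-bounds the treewidth. For the lower bound, the 3 vertices {0, 1, 5} are pairwise adjacent, and any tree decomposition puts a clique entirely inside one bag — forcing width ≥ 2. The upper and lower bounds meet at 2, so that is the treewidth.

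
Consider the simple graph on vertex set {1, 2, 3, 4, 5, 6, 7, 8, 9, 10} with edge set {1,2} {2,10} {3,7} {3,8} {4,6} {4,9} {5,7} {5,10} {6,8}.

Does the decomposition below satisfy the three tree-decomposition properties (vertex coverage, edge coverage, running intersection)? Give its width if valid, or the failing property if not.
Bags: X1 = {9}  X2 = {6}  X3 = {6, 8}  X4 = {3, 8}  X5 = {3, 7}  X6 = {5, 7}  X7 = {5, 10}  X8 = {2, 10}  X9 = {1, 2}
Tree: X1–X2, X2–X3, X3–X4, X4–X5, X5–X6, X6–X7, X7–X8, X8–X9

No — vertex 4 appears in no bag.

A tree decomposition must satisfy three properties: every vertex lies in some bag; for every edge, both endpoints lie together in some bag; and for every vertex, the bags containing it form a connected subtree. Here vertex 4 appears in no bag, so the decomposition is invalid.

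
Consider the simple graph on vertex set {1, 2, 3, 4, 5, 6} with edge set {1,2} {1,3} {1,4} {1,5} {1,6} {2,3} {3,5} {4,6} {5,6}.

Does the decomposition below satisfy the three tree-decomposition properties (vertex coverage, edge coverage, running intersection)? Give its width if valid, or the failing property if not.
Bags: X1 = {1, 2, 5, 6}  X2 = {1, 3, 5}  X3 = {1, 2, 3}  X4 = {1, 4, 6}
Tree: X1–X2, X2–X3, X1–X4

No — bags containing vertex 2 are not connected in the tree.

A tree decomposition must satisfy three properties: every vertex lies in some bag; for every edge, both endpoints lie together in some bag; and for every vertex, the bags containing it form a connected subtree. Here bags containing vertex 2 are not connected in the tree, so the decomposition is invalid.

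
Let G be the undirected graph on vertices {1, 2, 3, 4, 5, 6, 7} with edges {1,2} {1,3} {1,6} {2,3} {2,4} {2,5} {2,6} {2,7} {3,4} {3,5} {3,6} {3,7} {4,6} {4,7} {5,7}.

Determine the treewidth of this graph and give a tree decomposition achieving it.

Treewidth 3.
Bags: B1 = {1, 2, 3, 6}  B2 = {2, 3, 4, 6}  B3 = {2, 3, 4, 7}  B4 = {2, 3, 5, 7}
Tree: B1–B2, B2–B3, B3–B4

Every bag has size at most 4, so the width is 4 − 1 = 3 and tw(G) ≤ 3. On the other hand G contains the 4-clique {1, 2, 3, 6}. A clique must lie in a single bag of any decomposition, so no decomposition can have width below 3. Combining the bounds, tw(G) = 3.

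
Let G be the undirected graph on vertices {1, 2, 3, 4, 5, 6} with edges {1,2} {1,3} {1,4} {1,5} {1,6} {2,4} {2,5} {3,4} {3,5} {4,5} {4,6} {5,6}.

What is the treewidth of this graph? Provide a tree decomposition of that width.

Treewidth 3.
Bags: B1 = {1, 2, 4, 5}  B2 = {1, 4, 5, 6}  B3 = {1, 3, 4, 5}
Tree: B1–B2, B2–B3

The largest bag has 4 vertices, giving width 3; this decomposition certifies tw(G) ≤ 3. On the other hand G contains the 4-clique {1, 2, 4, 5}. A clique must lie in a single bag of any decomposition, so no decomposition can have width below 3. Hence tw(G) = 3 exactly.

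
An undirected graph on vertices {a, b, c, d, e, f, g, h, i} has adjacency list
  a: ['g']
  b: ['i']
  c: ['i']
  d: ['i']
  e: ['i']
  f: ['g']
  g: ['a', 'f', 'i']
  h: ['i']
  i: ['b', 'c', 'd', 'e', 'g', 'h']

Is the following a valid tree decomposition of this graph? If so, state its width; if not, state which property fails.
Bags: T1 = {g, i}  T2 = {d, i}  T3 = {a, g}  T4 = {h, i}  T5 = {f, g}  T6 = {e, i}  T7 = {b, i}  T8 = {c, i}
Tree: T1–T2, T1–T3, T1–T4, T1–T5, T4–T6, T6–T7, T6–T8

Yes; width 1.

Checking the three conditions: (i) the bags cover all of {a, b, c, d, e, f, g, h, i}; (ii) for each edge, some bag contains both endpoints; (iii) the bags containing any fixed vertex form a subtree. All hold, so the decomposition is valid with width 2 − 1 = 1.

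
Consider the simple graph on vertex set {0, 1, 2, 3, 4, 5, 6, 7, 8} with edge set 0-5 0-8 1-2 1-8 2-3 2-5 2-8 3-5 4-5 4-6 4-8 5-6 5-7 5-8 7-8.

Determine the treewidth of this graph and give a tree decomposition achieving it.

Each bag holds 3 vertices, so the decomposition has width 2, which upper-bounds the treewidth. On the other hand G contains the 3-clique {1, 2, 8}. A clique must lie in a single bag of any decomposition, so no decomposition can have width below 2. Combining the bounds, tw(G) = 2.

Treewidth 2.
One such decomposition:
Bags: B1 = {5, 7, 8}  B2 = {2, 5, 8}  B3 = {1, 2, 8}  B4 = {0, 5, 8}  B5 = {2, 3, 5}  B6 = {4, 5, 8}  B7 = {4, 5, 6}
Tree: B1–B2, B2–B3, B1–B4, B2–B5, B1–B6, B6–B7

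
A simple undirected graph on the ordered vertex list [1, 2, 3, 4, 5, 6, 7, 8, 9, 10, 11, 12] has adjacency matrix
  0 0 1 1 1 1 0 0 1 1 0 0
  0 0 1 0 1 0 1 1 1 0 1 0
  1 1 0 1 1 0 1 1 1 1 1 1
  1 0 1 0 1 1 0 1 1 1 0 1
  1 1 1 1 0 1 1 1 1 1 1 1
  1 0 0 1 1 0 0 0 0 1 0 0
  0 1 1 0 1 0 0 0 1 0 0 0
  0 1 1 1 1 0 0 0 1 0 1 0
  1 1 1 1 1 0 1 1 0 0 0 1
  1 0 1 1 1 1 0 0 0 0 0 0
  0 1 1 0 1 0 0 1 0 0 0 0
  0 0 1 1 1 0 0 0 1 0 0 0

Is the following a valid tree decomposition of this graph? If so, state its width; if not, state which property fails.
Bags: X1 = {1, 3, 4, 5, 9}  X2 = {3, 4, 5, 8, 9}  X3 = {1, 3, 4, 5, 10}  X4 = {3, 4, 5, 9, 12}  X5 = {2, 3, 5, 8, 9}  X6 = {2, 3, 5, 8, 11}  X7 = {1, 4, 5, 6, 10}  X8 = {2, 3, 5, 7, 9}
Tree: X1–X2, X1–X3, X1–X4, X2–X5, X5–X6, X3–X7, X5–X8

Yes; width 4.

Vertex coverage: the bags together contain {1, 2, 3, 4, 5, 6, 7, 8, 9, 10, 11, 12}, the full vertex set. Edge coverage: each edge of G has both endpoints in at least one bag. Running intersection: for every vertex, the bags containing it form a connected subtree. All three properties hold, so this is a valid tree decomposition of width max|bag| − 1 = 4, and hence tw(G) ≤ 4.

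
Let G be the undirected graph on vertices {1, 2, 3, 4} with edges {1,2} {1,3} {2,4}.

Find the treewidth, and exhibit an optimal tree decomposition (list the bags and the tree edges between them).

Every bag has size at most 2, so the width is 2 − 1 = 1 and tw(G) ≤ 1. Since G has at least one edge (e.g. 4–2), it is not an edgeless graph, so tw(G) ≥ 1. Hence tw(G) = 1 exactly.

Treewidth 1.
One optimal decomposition is:
Bags: B1 = {2, 4}  B2 = {1, 2}  B3 = {1, 3}
Tree: B1–B2, B2–B3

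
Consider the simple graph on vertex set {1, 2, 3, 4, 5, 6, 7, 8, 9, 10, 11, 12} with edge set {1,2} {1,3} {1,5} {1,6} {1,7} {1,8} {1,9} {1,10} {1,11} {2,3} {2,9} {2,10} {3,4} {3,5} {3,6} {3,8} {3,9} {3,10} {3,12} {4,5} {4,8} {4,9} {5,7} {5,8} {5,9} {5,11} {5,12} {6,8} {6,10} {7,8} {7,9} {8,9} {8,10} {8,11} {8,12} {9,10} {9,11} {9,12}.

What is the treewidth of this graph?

A width-4 tree decomposition is:
Bags: B1 = {1, 3, 5, 8, 9}  B2 = {1, 3, 8, 9, 10}  B3 = {3, 5, 8, 9, 12}  B4 = {1, 3, 6, 8, 10}  B5 = {1, 5, 8, 9, 11}  B6 = {1, 5, 7, 8, 9}  B7 = {1, 2, 3, 9, 10}  B8 = {3, 4, 5, 8, 9}
Tree: B1–B2, B1–B3, B2–B4, B1–B5, B1–B6, B2–B7, B1–B8
Each bag holds 5 vertices, so the decomposition has width 4, which upper-bounds the treewidth. On the other hand G contains the 5-clique {1, 3, 8, 9, 10}. A clique must lie in a single bag of any decomposition, so no decomposition can have width below 4. Hence tw(G) = 4 exactly.

4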